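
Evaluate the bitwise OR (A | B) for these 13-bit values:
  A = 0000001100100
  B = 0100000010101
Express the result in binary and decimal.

Apply | to each column (1 where either bit is 1):
  0000001100100
| 0100000010101
---------------
  0100001110101

Answer: 0100001110101 (2165)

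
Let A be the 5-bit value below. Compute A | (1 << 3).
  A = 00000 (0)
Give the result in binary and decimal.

Mask = 1 << 3 = 01000
Bit 3 of A is 0, so OR-ing with the mask flips it to 1.
  00000
| 01000
-------
  01000

Answer: 01000 (8)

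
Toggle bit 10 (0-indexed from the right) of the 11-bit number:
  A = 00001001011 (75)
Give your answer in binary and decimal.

Mask = 1 << 10 = 10000000000
Bit 10 of A is 0; XOR with the mask flips it to 1.
  00001001011
^ 10000000000
-------------
  10001001011

Answer: 10001001011 (1099)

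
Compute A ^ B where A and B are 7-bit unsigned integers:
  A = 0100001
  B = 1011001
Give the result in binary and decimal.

Apply ^ to each column (1 where bits differ):
  0100001
^ 1011001
---------
  1111000

Answer: 1111000 (120)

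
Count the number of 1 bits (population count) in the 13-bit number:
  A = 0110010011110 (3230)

0110010011110
1-bits at positions (from bit 0 = LSB): 1, 2, 3, 4, 7, 10, 11
Count = 7

Answer: 7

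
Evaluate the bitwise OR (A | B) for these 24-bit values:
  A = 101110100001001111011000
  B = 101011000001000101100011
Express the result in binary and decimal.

Apply | to each column (1 where either bit is 1):
  101110100001001111011000
| 101011000001000101100011
--------------------------
  101111100001001111111011

Answer: 101111100001001111111011 (12456955)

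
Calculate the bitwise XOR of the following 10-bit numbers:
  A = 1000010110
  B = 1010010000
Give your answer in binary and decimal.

Apply ^ to each column (1 where bits differ):
  1000010110
^ 1010010000
------------
  0010000110

Answer: 0010000110 (134)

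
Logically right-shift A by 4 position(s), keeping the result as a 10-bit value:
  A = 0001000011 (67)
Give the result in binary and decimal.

Logical shift right by 4: drop the bottom 4 bit(s), prepend 4 zero(s) on the left.
  0001000011  ->  keep [000100], discard [0011], prepend 0000
= 0000000100

Answer: 0000000100 (4)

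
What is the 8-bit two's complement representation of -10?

1. Binary of +10:  00001010
2. Invert bits:     11110101
3. Add 1:           11110110

Answer: 11110110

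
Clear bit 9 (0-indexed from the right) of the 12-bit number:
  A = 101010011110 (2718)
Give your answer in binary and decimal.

Mask = ~(1 << 9) = 110111111111
Bit 9 of A is 1, so AND-ing with the mask clears it to 0.
  101010011110
& 110111111111
--------------
  100010011110

Answer: 100010011110 (2206)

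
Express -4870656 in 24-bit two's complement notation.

1. Binary of +4870656:  010010100101001000000000
2. Invert bits:     101101011010110111111111
3. Add 1:           101101011010111000000000

Answer: 101101011010111000000000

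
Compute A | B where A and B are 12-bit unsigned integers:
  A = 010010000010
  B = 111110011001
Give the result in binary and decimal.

Apply | to each column (1 where either bit is 1):
  010010000010
| 111110011001
--------------
  111110011011

Answer: 111110011011 (3995)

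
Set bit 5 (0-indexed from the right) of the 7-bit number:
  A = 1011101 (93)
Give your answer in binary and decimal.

Mask = 1 << 5 = 0100000
Bit 5 of A is 0, so OR-ing with the mask flips it to 1.
  1011101
| 0100000
---------
  1111101

Answer: 1111101 (125)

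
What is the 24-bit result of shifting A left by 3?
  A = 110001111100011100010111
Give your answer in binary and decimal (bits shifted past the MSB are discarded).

Shift left by 3: drop the top 3 bit(s), append 3 zero(s) on the right.
  110001111100011100010111  ->  discard [110], keep [001111100011100010111], append 000
= 001111100011100010111000

Answer: 001111100011100010111000 (4077752)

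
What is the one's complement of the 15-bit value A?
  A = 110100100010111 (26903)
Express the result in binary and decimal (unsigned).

Flip each bit (0->1, 1->0):
  110100100010111
  001011011101000

Answer: 001011011101000 (5864)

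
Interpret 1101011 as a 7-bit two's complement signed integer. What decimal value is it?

MSB is 1, so the value is negative. Find the magnitude:
1. Invert bits:  0010100
2. Add 1:        0010101  = 21
3. Apply sign:   -21

Answer: -21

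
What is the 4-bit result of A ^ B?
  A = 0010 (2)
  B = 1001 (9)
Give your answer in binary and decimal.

Apply ^ to each column (1 where bits differ):
  0010
^ 1001
------
  1011

Answer: 1011 (11)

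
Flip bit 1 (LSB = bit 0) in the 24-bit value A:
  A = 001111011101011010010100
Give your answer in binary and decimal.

Mask = 1 << 1 = 000000000000000000000010
Bit 1 of A is 0; XOR with the mask flips it to 1.
  001111011101011010010100
^ 000000000000000000000010
--------------------------
  001111011101011010010110

Answer: 001111011101011010010110 (4052630)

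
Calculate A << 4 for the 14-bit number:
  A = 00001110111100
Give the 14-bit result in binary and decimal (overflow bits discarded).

Shift left by 4: drop the top 4 bit(s), append 4 zero(s) on the right.
  00001110111100  ->  discard [0000], keep [1110111100], append 0000
= 11101111000000

Answer: 11101111000000 (15296)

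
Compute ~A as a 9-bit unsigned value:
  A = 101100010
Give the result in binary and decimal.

Flip each bit (0->1, 1->0):
  101100010
  010011101

Answer: 010011101 (157)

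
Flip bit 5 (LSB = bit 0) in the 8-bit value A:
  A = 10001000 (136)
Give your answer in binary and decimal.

Mask = 1 << 5 = 00100000
Bit 5 of A is 0; XOR with the mask flips it to 1.
  10001000
^ 00100000
----------
  10101000

Answer: 10101000 (168)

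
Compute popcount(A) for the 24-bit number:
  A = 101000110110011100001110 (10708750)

101000110110011100001110
1-bits at positions (from bit 0 = LSB): 1, 2, 3, 8, 9, 10, 13, 14, 16, 17, 21, 23
Count = 12

Answer: 12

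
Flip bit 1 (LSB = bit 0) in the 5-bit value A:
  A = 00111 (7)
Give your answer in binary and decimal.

Mask = 1 << 1 = 00010
Bit 1 of A is 1; XOR with the mask flips it to 0.
  00111
^ 00010
-------
  00101

Answer: 00101 (5)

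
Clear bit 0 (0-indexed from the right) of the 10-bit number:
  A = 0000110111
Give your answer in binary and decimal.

Mask = ~(1 << 0) = 1111111110
Bit 0 of A is 1, so AND-ing with the mask clears it to 0.
  0000110111
& 1111111110
------------
  0000110110

Answer: 0000110110 (54)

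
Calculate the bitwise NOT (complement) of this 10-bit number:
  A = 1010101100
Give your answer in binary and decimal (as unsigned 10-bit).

Flip each bit (0->1, 1->0):
  1010101100
  0101010011

Answer: 0101010011 (339)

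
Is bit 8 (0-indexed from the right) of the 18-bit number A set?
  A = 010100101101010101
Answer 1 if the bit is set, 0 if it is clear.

Bit 8 is the 9th from the right.
  010100101101010101
           ^
That bit is 1.

Answer: 1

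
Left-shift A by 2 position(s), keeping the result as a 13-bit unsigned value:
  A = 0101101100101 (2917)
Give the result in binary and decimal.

Shift left by 2: drop the top 2 bit(s), append 2 zero(s) on the right.
  0101101100101  ->  discard [01], keep [01101100101], append 00
= 0110110010100

Answer: 0110110010100 (3476)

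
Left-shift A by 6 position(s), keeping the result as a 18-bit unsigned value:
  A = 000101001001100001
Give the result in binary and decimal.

Shift left by 6: drop the top 6 bit(s), append 6 zero(s) on the right.
  000101001001100001  ->  discard [000101], keep [001001100001], append 000000
= 001001100001000000

Answer: 001001100001000000 (38976)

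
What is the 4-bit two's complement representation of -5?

1. Binary of +5:  0101
2. Invert bits:     1010
3. Add 1:           1011

Answer: 1011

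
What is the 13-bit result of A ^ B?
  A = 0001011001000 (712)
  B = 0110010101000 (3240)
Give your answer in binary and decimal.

Apply ^ to each column (1 where bits differ):
  0001011001000
^ 0110010101000
---------------
  0111001100000

Answer: 0111001100000 (3680)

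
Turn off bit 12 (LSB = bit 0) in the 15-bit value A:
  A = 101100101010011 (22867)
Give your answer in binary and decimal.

Mask = ~(1 << 12) = 110111111111111
Bit 12 of A is 1, so AND-ing with the mask clears it to 0.
  101100101010011
& 110111111111111
-----------------
  100100101010011

Answer: 100100101010011 (18771)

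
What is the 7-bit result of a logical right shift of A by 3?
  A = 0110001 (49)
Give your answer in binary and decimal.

Logical shift right by 3: drop the bottom 3 bit(s), prepend 3 zero(s) on the left.
  0110001  ->  keep [0110], discard [001], prepend 000
= 0000110

Answer: 0000110 (6)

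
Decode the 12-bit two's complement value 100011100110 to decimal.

MSB is 1, so the value is negative. Find the magnitude:
1. Invert bits:  011100011001
2. Add 1:        011100011010  = 1818
3. Apply sign:   -1818

Answer: -1818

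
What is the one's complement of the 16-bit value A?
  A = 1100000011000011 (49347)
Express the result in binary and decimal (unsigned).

Flip each bit (0->1, 1->0):
  1100000011000011
  0011111100111100

Answer: 0011111100111100 (16188)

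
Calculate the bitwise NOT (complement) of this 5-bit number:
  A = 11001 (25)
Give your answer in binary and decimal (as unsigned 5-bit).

Flip each bit (0->1, 1->0):
  11001
  00110

Answer: 00110 (6)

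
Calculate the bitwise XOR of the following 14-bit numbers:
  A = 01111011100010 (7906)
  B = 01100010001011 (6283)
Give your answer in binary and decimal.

Apply ^ to each column (1 where bits differ):
  01111011100010
^ 01100010001011
----------------
  00011001101001

Answer: 00011001101001 (1641)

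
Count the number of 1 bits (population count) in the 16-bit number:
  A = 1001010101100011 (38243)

1001010101100011
1-bits at positions (from bit 0 = LSB): 0, 1, 5, 6, 8, 10, 12, 15
Count = 8

Answer: 8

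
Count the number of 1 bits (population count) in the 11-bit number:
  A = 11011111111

11011111111
1-bits at positions (from bit 0 = LSB): 0, 1, 2, 3, 4, 5, 6, 7, 9, 10
Count = 10

Answer: 10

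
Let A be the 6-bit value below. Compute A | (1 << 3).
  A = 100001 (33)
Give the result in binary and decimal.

Mask = 1 << 3 = 001000
Bit 3 of A is 0, so OR-ing with the mask flips it to 1.
  100001
| 001000
--------
  101001

Answer: 101001 (41)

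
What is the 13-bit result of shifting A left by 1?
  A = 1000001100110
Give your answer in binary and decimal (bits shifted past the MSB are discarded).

Shift left by 1: drop the top 1 bit(s), append 1 zero(s) on the right.
  1000001100110  ->  discard [1], keep [000001100110], append 0
= 0000011001100

Answer: 0000011001100 (204)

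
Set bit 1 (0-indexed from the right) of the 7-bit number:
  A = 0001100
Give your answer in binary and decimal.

Mask = 1 << 1 = 0000010
Bit 1 of A is 0, so OR-ing with the mask flips it to 1.
  0001100
| 0000010
---------
  0001110

Answer: 0001110 (14)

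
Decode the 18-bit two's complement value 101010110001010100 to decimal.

MSB is 1, so the value is negative. Find the magnitude:
1. Invert bits:  010101001110101011
2. Add 1:        010101001110101100  = 86956
3. Apply sign:   -86956

Answer: -86956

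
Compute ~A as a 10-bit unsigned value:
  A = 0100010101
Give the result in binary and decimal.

Flip each bit (0->1, 1->0):
  0100010101
  1011101010

Answer: 1011101010 (746)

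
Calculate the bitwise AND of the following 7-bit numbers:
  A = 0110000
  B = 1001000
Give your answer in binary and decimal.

Apply & to each column (1 only where both bits are 1):
  0110000
& 1001000
---------
  0000000

Answer: 0000000 (0)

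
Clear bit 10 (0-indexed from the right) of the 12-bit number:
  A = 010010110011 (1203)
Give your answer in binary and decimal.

Mask = ~(1 << 10) = 101111111111
Bit 10 of A is 1, so AND-ing with the mask clears it to 0.
  010010110011
& 101111111111
--------------
  000010110011

Answer: 000010110011 (179)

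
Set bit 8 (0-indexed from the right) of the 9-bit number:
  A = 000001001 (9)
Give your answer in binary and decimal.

Mask = 1 << 8 = 100000000
Bit 8 of A is 0, so OR-ing with the mask flips it to 1.
  000001001
| 100000000
-----------
  100001001

Answer: 100001001 (265)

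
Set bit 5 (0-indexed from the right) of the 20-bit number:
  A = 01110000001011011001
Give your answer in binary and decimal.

Mask = 1 << 5 = 00000000000000100000
Bit 5 of A is 0, so OR-ing with the mask flips it to 1.
  01110000001011011001
| 00000000000000100000
----------------------
  01110000001011111001

Answer: 01110000001011111001 (459513)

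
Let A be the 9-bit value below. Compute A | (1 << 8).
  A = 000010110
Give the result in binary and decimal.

Mask = 1 << 8 = 100000000
Bit 8 of A is 0, so OR-ing with the mask flips it to 1.
  000010110
| 100000000
-----------
  100010110

Answer: 100010110 (278)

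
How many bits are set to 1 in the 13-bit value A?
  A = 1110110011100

1110110011100
1-bits at positions (from bit 0 = LSB): 2, 3, 4, 7, 8, 10, 11, 12
Count = 8

Answer: 8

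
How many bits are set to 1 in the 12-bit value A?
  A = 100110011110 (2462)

100110011110
1-bits at positions (from bit 0 = LSB): 1, 2, 3, 4, 7, 8, 11
Count = 7

Answer: 7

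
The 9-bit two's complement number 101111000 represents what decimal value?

MSB is 1, so the value is negative. Find the magnitude:
1. Invert bits:  010000111
2. Add 1:        010001000  = 136
3. Apply sign:   -136

Answer: -136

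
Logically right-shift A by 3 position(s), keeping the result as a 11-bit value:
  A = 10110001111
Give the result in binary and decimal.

Logical shift right by 3: drop the bottom 3 bit(s), prepend 3 zero(s) on the left.
  10110001111  ->  keep [10110001], discard [111], prepend 000
= 00010110001

Answer: 00010110001 (177)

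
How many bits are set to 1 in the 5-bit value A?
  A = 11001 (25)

11001
1-bits at positions (from bit 0 = LSB): 0, 3, 4
Count = 3

Answer: 3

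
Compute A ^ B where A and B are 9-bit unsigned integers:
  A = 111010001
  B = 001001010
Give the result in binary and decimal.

Apply ^ to each column (1 where bits differ):
  111010001
^ 001001010
-----------
  110011011

Answer: 110011011 (411)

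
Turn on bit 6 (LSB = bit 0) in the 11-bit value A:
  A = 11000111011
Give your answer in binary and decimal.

Mask = 1 << 6 = 00001000000
Bit 6 of A is 0, so OR-ing with the mask flips it to 1.
  11000111011
| 00001000000
-------------
  11001111011

Answer: 11001111011 (1659)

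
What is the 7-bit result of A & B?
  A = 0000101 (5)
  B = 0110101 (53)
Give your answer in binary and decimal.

Apply & to each column (1 only where both bits are 1):
  0000101
& 0110101
---------
  0000101

Answer: 0000101 (5)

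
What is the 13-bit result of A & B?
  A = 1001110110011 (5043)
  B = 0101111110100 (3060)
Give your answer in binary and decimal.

Apply & to each column (1 only where both bits are 1):
  1001110110011
& 0101111110100
---------------
  0001110110000

Answer: 0001110110000 (944)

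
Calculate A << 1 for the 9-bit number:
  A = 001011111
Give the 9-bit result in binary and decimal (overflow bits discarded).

Shift left by 1: drop the top 1 bit(s), append 1 zero(s) on the right.
  001011111  ->  discard [0], keep [01011111], append 0
= 010111110

Answer: 010111110 (190)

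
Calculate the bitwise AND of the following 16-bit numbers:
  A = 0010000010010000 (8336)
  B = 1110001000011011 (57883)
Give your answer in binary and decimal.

Apply & to each column (1 only where both bits are 1):
  0010000010010000
& 1110001000011011
------------------
  0010000000010000

Answer: 0010000000010000 (8208)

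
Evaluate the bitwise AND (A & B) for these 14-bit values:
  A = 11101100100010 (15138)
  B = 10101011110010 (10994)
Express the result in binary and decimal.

Apply & to each column (1 only where both bits are 1):
  11101100100010
& 10101011110010
----------------
  10101000100010

Answer: 10101000100010 (10786)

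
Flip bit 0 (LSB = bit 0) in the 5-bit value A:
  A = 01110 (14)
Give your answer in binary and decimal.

Mask = 1 << 0 = 00001
Bit 0 of A is 0; XOR with the mask flips it to 1.
  01110
^ 00001
-------
  01111

Answer: 01111 (15)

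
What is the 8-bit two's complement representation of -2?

1. Binary of +2:  00000010
2. Invert bits:     11111101
3. Add 1:           11111110

Answer: 11111110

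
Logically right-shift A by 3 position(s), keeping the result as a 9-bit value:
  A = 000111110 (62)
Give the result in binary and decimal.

Logical shift right by 3: drop the bottom 3 bit(s), prepend 3 zero(s) on the left.
  000111110  ->  keep [000111], discard [110], prepend 000
= 000000111

Answer: 000000111 (7)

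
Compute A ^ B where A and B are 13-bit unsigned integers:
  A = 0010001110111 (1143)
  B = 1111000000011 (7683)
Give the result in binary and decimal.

Apply ^ to each column (1 where bits differ):
  0010001110111
^ 1111000000011
---------------
  1101001110100

Answer: 1101001110100 (6772)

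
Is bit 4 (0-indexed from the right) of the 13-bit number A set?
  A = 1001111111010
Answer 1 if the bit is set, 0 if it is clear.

Bit 4 is the 5th from the right.
  1001111111010
          ^
That bit is 1.

Answer: 1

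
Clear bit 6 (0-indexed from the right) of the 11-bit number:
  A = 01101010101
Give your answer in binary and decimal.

Mask = ~(1 << 6) = 11110111111
Bit 6 of A is 1, so AND-ing with the mask clears it to 0.
  01101010101
& 11110111111
-------------
  01100010101

Answer: 01100010101 (789)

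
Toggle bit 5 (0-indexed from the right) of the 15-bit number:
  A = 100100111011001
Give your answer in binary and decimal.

Mask = 1 << 5 = 000000000100000
Bit 5 of A is 0; XOR with the mask flips it to 1.
  100100111011001
^ 000000000100000
-----------------
  100100111111001

Answer: 100100111111001 (18937)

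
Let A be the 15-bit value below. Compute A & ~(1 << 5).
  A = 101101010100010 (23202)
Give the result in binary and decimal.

Mask = ~(1 << 5) = 111111111011111
Bit 5 of A is 1, so AND-ing with the mask clears it to 0.
  101101010100010
& 111111111011111
-----------------
  101101010000010

Answer: 101101010000010 (23170)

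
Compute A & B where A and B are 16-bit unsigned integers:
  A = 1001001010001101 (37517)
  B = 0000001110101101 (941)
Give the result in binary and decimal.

Apply & to each column (1 only where both bits are 1):
  1001001010001101
& 0000001110101101
------------------
  0000001010001101

Answer: 0000001010001101 (653)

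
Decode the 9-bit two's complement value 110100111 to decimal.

MSB is 1, so the value is negative. Find the magnitude:
1. Invert bits:  001011000
2. Add 1:        001011001  = 89
3. Apply sign:   -89

Answer: -89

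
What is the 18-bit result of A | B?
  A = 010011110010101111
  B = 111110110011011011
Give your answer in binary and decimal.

Apply | to each column (1 where either bit is 1):
  010011110010101111
| 111110110011011011
--------------------
  111111110011111111

Answer: 111111110011111111 (261375)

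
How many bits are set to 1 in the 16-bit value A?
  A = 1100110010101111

1100110010101111
1-bits at positions (from bit 0 = LSB): 0, 1, 2, 3, 5, 7, 10, 11, 14, 15
Count = 10

Answer: 10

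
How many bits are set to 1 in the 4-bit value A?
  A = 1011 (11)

1011
1-bits at positions (from bit 0 = LSB): 0, 1, 3
Count = 3

Answer: 3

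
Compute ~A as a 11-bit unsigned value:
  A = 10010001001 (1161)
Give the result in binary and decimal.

Flip each bit (0->1, 1->0):
  10010001001
  01101110110

Answer: 01101110110 (886)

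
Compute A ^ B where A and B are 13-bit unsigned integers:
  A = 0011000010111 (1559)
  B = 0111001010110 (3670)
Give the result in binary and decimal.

Apply ^ to each column (1 where bits differ):
  0011000010111
^ 0111001010110
---------------
  0100001000001

Answer: 0100001000001 (2113)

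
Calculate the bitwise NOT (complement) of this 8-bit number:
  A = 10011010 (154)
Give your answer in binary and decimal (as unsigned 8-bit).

Flip each bit (0->1, 1->0):
  10011010
  01100101

Answer: 01100101 (101)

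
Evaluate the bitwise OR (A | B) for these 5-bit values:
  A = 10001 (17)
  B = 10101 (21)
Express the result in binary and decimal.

Apply | to each column (1 where either bit is 1):
  10001
| 10101
-------
  10101

Answer: 10101 (21)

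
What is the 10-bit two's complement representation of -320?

1. Binary of +320:  0101000000
2. Invert bits:     1010111111
3. Add 1:           1011000000

Answer: 1011000000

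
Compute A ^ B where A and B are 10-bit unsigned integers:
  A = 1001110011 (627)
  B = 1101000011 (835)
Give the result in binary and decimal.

Apply ^ to each column (1 where bits differ):
  1001110011
^ 1101000011
------------
  0100110000

Answer: 0100110000 (304)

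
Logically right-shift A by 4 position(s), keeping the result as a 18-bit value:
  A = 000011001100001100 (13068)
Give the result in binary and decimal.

Logical shift right by 4: drop the bottom 4 bit(s), prepend 4 zero(s) on the left.
  000011001100001100  ->  keep [00001100110000], discard [1100], prepend 0000
= 000000001100110000

Answer: 000000001100110000 (816)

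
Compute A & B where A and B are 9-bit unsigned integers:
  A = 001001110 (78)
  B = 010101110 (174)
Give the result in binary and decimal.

Apply & to each column (1 only where both bits are 1):
  001001110
& 010101110
-----------
  000001110

Answer: 000001110 (14)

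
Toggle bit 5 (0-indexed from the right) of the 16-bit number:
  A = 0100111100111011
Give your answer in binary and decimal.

Mask = 1 << 5 = 0000000000100000
Bit 5 of A is 1; XOR with the mask flips it to 0.
  0100111100111011
^ 0000000000100000
------------------
  0100111100011011

Answer: 0100111100011011 (20251)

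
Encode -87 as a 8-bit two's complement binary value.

1. Binary of +87:  01010111
2. Invert bits:     10101000
3. Add 1:           10101001

Answer: 10101001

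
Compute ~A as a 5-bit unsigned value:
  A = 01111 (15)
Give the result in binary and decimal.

Flip each bit (0->1, 1->0):
  01111
  10000

Answer: 10000 (16)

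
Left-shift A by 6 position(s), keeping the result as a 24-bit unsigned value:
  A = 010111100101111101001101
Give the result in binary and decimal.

Shift left by 6: drop the top 6 bit(s), append 6 zero(s) on the right.
  010111100101111101001101  ->  discard [010111], keep [100101111101001101], append 000000
= 100101111101001101000000

Answer: 100101111101001101000000 (9950016)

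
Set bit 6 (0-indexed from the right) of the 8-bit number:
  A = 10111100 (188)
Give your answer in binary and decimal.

Mask = 1 << 6 = 01000000
Bit 6 of A is 0, so OR-ing with the mask flips it to 1.
  10111100
| 01000000
----------
  11111100

Answer: 11111100 (252)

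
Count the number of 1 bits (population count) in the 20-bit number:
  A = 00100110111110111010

00100110111110111010
1-bits at positions (from bit 0 = LSB): 1, 3, 4, 5, 7, 8, 9, 10, 11, 13, 14, 17
Count = 12

Answer: 12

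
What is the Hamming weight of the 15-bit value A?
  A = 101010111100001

101010111100001
1-bits at positions (from bit 0 = LSB): 0, 5, 6, 7, 8, 10, 12, 14
Count = 8

Answer: 8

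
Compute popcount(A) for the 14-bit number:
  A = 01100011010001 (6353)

01100011010001
1-bits at positions (from bit 0 = LSB): 0, 4, 6, 7, 11, 12
Count = 6

Answer: 6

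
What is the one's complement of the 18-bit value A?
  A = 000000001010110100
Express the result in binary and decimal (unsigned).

Flip each bit (0->1, 1->0):
  000000001010110100
  111111110101001011

Answer: 111111110101001011 (261451)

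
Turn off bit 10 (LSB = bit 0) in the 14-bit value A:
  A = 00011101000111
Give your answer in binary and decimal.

Mask = ~(1 << 10) = 11101111111111
Bit 10 of A is 1, so AND-ing with the mask clears it to 0.
  00011101000111
& 11101111111111
----------------
  00001101000111

Answer: 00001101000111 (839)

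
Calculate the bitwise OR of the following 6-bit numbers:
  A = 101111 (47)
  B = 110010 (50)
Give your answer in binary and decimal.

Apply | to each column (1 where either bit is 1):
  101111
| 110010
--------
  111111

Answer: 111111 (63)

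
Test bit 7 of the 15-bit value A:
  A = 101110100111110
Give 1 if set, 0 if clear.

Bit 7 is the 8th from the right.
  101110100111110
         ^
That bit is 0.

Answer: 0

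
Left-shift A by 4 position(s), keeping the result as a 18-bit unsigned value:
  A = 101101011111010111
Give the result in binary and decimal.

Shift left by 4: drop the top 4 bit(s), append 4 zero(s) on the right.
  101101011111010111  ->  discard [1011], keep [01011111010111], append 0000
= 010111110101110000

Answer: 010111110101110000 (97648)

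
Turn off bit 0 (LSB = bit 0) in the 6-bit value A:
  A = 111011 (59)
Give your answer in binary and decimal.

Mask = ~(1 << 0) = 111110
Bit 0 of A is 1, so AND-ing with the mask clears it to 0.
  111011
& 111110
--------
  111010

Answer: 111010 (58)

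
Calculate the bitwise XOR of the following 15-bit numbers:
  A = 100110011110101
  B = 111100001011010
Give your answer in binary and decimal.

Apply ^ to each column (1 where bits differ):
  100110011110101
^ 111100001011010
-----------------
  011010010101111

Answer: 011010010101111 (13487)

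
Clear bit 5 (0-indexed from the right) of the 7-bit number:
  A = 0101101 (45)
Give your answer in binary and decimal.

Mask = ~(1 << 5) = 1011111
Bit 5 of A is 1, so AND-ing with the mask clears it to 0.
  0101101
& 1011111
---------
  0001101

Answer: 0001101 (13)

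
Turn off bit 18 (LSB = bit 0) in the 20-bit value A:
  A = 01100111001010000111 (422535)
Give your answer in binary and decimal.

Mask = ~(1 << 18) = 10111111111111111111
Bit 18 of A is 1, so AND-ing with the mask clears it to 0.
  01100111001010000111
& 10111111111111111111
----------------------
  00100111001010000111

Answer: 00100111001010000111 (160391)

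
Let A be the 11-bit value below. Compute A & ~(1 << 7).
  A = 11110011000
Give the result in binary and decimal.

Mask = ~(1 << 7) = 11101111111
Bit 7 of A is 1, so AND-ing with the mask clears it to 0.
  11110011000
& 11101111111
-------------
  11100011000

Answer: 11100011000 (1816)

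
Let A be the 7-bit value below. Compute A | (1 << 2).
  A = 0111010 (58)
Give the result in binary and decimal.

Mask = 1 << 2 = 0000100
Bit 2 of A is 0, so OR-ing with the mask flips it to 1.
  0111010
| 0000100
---------
  0111110

Answer: 0111110 (62)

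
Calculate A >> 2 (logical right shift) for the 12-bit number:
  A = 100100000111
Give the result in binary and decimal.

Logical shift right by 2: drop the bottom 2 bit(s), prepend 2 zero(s) on the left.
  100100000111  ->  keep [1001000001], discard [11], prepend 00
= 001001000001

Answer: 001001000001 (577)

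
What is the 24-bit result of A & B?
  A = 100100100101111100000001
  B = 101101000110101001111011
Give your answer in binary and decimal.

Apply & to each column (1 only where both bits are 1):
  100100100101111100000001
& 101101000110101001111011
--------------------------
  100100000100101000000001

Answer: 100100000100101000000001 (9456129)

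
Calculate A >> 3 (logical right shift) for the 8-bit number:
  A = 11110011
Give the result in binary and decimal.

Logical shift right by 3: drop the bottom 3 bit(s), prepend 3 zero(s) on the left.
  11110011  ->  keep [11110], discard [011], prepend 000
= 00011110

Answer: 00011110 (30)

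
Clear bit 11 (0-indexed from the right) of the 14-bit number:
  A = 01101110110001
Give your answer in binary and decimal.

Mask = ~(1 << 11) = 11011111111111
Bit 11 of A is 1, so AND-ing with the mask clears it to 0.
  01101110110001
& 11011111111111
----------------
  01001110110001

Answer: 01001110110001 (5041)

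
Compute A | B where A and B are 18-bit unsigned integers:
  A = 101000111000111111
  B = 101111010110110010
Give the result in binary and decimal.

Apply | to each column (1 where either bit is 1):
  101000111000111111
| 101111010110110010
--------------------
  101111111110111111

Answer: 101111111110111111 (196543)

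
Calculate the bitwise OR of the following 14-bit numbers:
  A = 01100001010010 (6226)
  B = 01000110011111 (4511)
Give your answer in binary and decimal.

Apply | to each column (1 where either bit is 1):
  01100001010010
| 01000110011111
----------------
  01100111011111

Answer: 01100111011111 (6623)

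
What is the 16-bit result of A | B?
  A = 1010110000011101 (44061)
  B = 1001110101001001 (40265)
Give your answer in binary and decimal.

Apply | to each column (1 where either bit is 1):
  1010110000011101
| 1001110101001001
------------------
  1011110101011101

Answer: 1011110101011101 (48477)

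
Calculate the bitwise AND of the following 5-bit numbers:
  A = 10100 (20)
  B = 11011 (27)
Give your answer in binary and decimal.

Apply & to each column (1 only where both bits are 1):
  10100
& 11011
-------
  10000

Answer: 10000 (16)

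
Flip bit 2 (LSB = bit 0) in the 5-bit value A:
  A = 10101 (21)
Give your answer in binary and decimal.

Mask = 1 << 2 = 00100
Bit 2 of A is 1; XOR with the mask flips it to 0.
  10101
^ 00100
-------
  10001

Answer: 10001 (17)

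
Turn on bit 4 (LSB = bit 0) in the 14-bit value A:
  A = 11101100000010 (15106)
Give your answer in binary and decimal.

Mask = 1 << 4 = 00000000010000
Bit 4 of A is 0, so OR-ing with the mask flips it to 1.
  11101100000010
| 00000000010000
----------------
  11101100010010

Answer: 11101100010010 (15122)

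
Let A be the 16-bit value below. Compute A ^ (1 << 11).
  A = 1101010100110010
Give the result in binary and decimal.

Mask = 1 << 11 = 0000100000000000
Bit 11 of A is 0; XOR with the mask flips it to 1.
  1101010100110010
^ 0000100000000000
------------------
  1101110100110010

Answer: 1101110100110010 (56626)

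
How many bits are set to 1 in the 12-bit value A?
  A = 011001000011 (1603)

011001000011
1-bits at positions (from bit 0 = LSB): 0, 1, 6, 9, 10
Count = 5

Answer: 5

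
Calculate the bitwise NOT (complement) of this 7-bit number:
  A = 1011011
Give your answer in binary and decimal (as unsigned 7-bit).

Flip each bit (0->1, 1->0):
  1011011
  0100100

Answer: 0100100 (36)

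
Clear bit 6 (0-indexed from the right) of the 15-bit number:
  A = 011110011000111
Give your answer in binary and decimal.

Mask = ~(1 << 6) = 111111110111111
Bit 6 of A is 1, so AND-ing with the mask clears it to 0.
  011110011000111
& 111111110111111
-----------------
  011110010000111

Answer: 011110010000111 (15495)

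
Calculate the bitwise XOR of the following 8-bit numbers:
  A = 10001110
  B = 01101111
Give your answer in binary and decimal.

Apply ^ to each column (1 where bits differ):
  10001110
^ 01101111
----------
  11100001

Answer: 11100001 (225)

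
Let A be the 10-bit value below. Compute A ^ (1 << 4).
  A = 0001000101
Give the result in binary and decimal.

Mask = 1 << 4 = 0000010000
Bit 4 of A is 0; XOR with the mask flips it to 1.
  0001000101
^ 0000010000
------------
  0001010101

Answer: 0001010101 (85)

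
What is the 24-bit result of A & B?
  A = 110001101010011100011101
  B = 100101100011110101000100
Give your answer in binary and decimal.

Apply & to each column (1 only where both bits are 1):
  110001101010011100011101
& 100101100011110101000100
--------------------------
  100001100010010100000100

Answer: 100001100010010100000100 (8791300)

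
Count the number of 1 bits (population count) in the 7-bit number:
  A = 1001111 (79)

1001111
1-bits at positions (from bit 0 = LSB): 0, 1, 2, 3, 6
Count = 5

Answer: 5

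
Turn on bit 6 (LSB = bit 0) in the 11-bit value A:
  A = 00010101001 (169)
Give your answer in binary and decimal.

Mask = 1 << 6 = 00001000000
Bit 6 of A is 0, so OR-ing with the mask flips it to 1.
  00010101001
| 00001000000
-------------
  00011101001

Answer: 00011101001 (233)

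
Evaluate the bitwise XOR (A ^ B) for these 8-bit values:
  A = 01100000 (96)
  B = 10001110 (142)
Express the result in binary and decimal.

Apply ^ to each column (1 where bits differ):
  01100000
^ 10001110
----------
  11101110

Answer: 11101110 (238)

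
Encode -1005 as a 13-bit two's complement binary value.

1. Binary of +1005:  0001111101101
2. Invert bits:     1110000010010
3. Add 1:           1110000010011

Answer: 1110000010011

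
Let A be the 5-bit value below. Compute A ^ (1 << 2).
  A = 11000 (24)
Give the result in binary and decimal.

Mask = 1 << 2 = 00100
Bit 2 of A is 0; XOR with the mask flips it to 1.
  11000
^ 00100
-------
  11100

Answer: 11100 (28)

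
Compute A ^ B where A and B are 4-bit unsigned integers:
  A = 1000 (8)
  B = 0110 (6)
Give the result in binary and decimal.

Apply ^ to each column (1 where bits differ):
  1000
^ 0110
------
  1110

Answer: 1110 (14)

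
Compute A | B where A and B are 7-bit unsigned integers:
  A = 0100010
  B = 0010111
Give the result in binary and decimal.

Apply | to each column (1 where either bit is 1):
  0100010
| 0010111
---------
  0110111

Answer: 0110111 (55)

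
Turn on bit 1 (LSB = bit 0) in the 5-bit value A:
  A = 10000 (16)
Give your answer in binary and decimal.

Mask = 1 << 1 = 00010
Bit 1 of A is 0, so OR-ing with the mask flips it to 1.
  10000
| 00010
-------
  10010

Answer: 10010 (18)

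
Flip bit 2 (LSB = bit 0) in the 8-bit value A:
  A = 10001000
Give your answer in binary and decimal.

Mask = 1 << 2 = 00000100
Bit 2 of A is 0; XOR with the mask flips it to 1.
  10001000
^ 00000100
----------
  10001100

Answer: 10001100 (140)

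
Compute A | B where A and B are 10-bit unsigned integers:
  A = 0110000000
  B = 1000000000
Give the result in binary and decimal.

Apply | to each column (1 where either bit is 1):
  0110000000
| 1000000000
------------
  1110000000

Answer: 1110000000 (896)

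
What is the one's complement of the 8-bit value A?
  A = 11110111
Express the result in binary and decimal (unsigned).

Flip each bit (0->1, 1->0):
  11110111
  00001000

Answer: 00001000 (8)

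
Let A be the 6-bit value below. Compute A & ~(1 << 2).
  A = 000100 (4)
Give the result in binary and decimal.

Mask = ~(1 << 2) = 111011
Bit 2 of A is 1, so AND-ing with the mask clears it to 0.
  000100
& 111011
--------
  000000

Answer: 000000 (0)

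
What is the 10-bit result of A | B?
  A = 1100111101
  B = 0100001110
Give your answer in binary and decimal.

Apply | to each column (1 where either bit is 1):
  1100111101
| 0100001110
------------
  1100111111

Answer: 1100111111 (831)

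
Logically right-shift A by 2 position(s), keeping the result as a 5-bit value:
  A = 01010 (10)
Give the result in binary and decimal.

Logical shift right by 2: drop the bottom 2 bit(s), prepend 2 zero(s) on the left.
  01010  ->  keep [010], discard [10], prepend 00
= 00010

Answer: 00010 (2)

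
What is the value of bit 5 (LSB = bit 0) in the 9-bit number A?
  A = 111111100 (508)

Bit 5 is the 6th from the right.
  111111100
     ^
That bit is 1.

Answer: 1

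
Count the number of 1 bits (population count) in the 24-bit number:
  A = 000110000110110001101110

000110000110110001101110
1-bits at positions (from bit 0 = LSB): 1, 2, 3, 5, 6, 10, 11, 13, 14, 19, 20
Count = 11

Answer: 11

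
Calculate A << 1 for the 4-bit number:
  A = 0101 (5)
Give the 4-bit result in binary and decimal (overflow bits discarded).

Shift left by 1: drop the top 1 bit(s), append 1 zero(s) on the right.
  0101  ->  discard [0], keep [101], append 0
= 1010

Answer: 1010 (10)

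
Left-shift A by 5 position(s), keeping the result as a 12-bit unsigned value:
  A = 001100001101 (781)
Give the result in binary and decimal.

Shift left by 5: drop the top 5 bit(s), append 5 zero(s) on the right.
  001100001101  ->  discard [00110], keep [0001101], append 00000
= 000110100000

Answer: 000110100000 (416)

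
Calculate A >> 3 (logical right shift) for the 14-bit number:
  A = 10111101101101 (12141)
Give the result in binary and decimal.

Logical shift right by 3: drop the bottom 3 bit(s), prepend 3 zero(s) on the left.
  10111101101101  ->  keep [10111101101], discard [101], prepend 000
= 00010111101101

Answer: 00010111101101 (1517)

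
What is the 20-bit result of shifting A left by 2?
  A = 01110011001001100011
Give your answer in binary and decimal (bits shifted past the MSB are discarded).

Shift left by 2: drop the top 2 bit(s), append 2 zero(s) on the right.
  01110011001001100011  ->  discard [01], keep [110011001001100011], append 00
= 11001100100110001100

Answer: 11001100100110001100 (838028)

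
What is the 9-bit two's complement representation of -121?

1. Binary of +121:  001111001
2. Invert bits:     110000110
3. Add 1:           110000111

Answer: 110000111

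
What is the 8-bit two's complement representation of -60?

1. Binary of +60:  00111100
2. Invert bits:     11000011
3. Add 1:           11000100

Answer: 11000100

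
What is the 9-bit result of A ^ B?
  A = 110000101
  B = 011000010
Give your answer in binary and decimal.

Apply ^ to each column (1 where bits differ):
  110000101
^ 011000010
-----------
  101000111

Answer: 101000111 (327)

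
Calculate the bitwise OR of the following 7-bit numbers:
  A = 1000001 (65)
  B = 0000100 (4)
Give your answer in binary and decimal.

Apply | to each column (1 where either bit is 1):
  1000001
| 0000100
---------
  1000101

Answer: 1000101 (69)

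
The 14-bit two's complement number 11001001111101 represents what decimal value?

MSB is 1, so the value is negative. Find the magnitude:
1. Invert bits:  00110110000010
2. Add 1:        00110110000011  = 3459
3. Apply sign:   -3459

Answer: -3459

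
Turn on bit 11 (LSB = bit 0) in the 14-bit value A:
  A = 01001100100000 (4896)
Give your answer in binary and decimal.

Mask = 1 << 11 = 00100000000000
Bit 11 of A is 0, so OR-ing with the mask flips it to 1.
  01001100100000
| 00100000000000
----------------
  01101100100000

Answer: 01101100100000 (6944)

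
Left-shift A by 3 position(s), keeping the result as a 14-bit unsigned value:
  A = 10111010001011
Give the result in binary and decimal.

Shift left by 3: drop the top 3 bit(s), append 3 zero(s) on the right.
  10111010001011  ->  discard [101], keep [11010001011], append 000
= 11010001011000

Answer: 11010001011000 (13400)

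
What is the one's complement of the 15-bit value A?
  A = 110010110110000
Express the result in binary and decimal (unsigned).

Flip each bit (0->1, 1->0):
  110010110110000
  001101001001111

Answer: 001101001001111 (6735)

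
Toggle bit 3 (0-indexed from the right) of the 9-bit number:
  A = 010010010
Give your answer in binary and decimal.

Mask = 1 << 3 = 000001000
Bit 3 of A is 0; XOR with the mask flips it to 1.
  010010010
^ 000001000
-----------
  010011010

Answer: 010011010 (154)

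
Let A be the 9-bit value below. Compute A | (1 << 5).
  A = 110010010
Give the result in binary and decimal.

Mask = 1 << 5 = 000100000
Bit 5 of A is 0, so OR-ing with the mask flips it to 1.
  110010010
| 000100000
-----------
  110110010

Answer: 110110010 (434)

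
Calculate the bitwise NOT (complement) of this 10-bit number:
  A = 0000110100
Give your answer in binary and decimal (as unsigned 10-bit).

Flip each bit (0->1, 1->0):
  0000110100
  1111001011

Answer: 1111001011 (971)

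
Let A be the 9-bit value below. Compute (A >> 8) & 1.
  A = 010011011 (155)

Bit 8 is the 9th from the right.
  010011011
  ^
That bit is 0.

Answer: 0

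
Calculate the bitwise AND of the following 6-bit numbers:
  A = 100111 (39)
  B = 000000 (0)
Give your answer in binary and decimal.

Apply & to each column (1 only where both bits are 1):
  100111
& 000000
--------
  000000

Answer: 000000 (0)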